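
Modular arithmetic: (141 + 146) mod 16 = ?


141 + 146 = 287
287 mod 16 = 15


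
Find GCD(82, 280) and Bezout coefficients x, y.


Tabular extended Euclidean (each row: r = 82*s + 280*t):
r=82, s=1, t=0
r=280, s=0, t=1
q=0: r=82, s=1, t=0   [82*(1) + 280*(0) = 82]
q=3: r=34, s=-3, t=1   [82*(-3) + 280*(1) = 34]
q=2: r=14, s=7, t=-2   [82*(7) + 280*(-2) = 14]
q=2: r=6, s=-17, t=5   [82*(-17) + 280*(5) = 6]
q=2: r=2, s=41, t=-12   [82*(41) + 280*(-12) = 2]
q=3: r=0, s=-140, t=41   [82*(-140) + 280*(41) = 0]
GCD = 2; from the row with r=2: x=41, y=-12
Check: 82*(41) + 280*(-12) = 3362 - 3360 = 2

GCD = 2, x = 41, y = -12


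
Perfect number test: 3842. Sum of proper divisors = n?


Proper divisors of 3842: 1, 2, 17, 34, 113, 226, 1921
Sum = 1 + 2 + 17 + 34 + 113 + 226 + 1921 = 2314

No, 3842 is not perfect (2314 ≠ 3842)


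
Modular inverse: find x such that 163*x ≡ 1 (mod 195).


Use the extended Euclidean algorithm on (195, 163); each row r = 195*s + 163*t:
r=195, s=1, t=0
r=163, s=0, t=1
q=1: r=32, s=1, t=-1   [195*(1) + 163*(-1) = 32]
q=5: r=3, s=-5, t=6   [195*(-5) + 163*(6) = 3]
q=10: r=2, s=51, t=-61   [195*(51) + 163*(-61) = 2]
q=1: r=1, s=-56, t=67   [195*(-56) + 163*(67) = 1]
q=2: r=0, s=163, t=-195   [195*(163) + 163*(-195) = 0]
GCD = 1 with t = 67, so 163*(67) ≡ 1 (mod 195)
Inverse = 67 mod 195 = 67
Check: 163 * 67 = 10921 ≡ 1 (mod 195)

163^(-1) ≡ 67 (mod 195)


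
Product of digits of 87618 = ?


8 × 7 × 6 × 1 × 8 = 2688


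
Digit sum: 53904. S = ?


5 + 3 + 9 + 0 + 4 = 21


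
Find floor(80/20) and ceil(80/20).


80/20 = 4.0000
floor = 4
ceil = 4

floor = 4, ceil = 4


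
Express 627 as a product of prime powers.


627 / 3 = 209
209 / 11 = 19
19 / 19 = 1
627 = 3 × 11 × 19


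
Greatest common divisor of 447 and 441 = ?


447 = 1 * 441 + 6
441 = 73 * 6 + 3
6 = 2 * 3 + 0
GCD = 3


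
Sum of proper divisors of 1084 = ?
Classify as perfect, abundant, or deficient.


Proper divisors: 1, 2, 4, 271, 542
Sum = 1 + 2 + 4 + 271 + 542 = 820
820 < 1084 → deficient

s(1084) = 820 (deficient)


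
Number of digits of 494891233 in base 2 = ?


494891233 in base 2 = 11101011111110111000011100001
Number of digits = 29

29 digits (base 2)


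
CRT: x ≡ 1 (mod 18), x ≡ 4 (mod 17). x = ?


M = 18*17 = 306
M1 = M/18 = 17, M2 = M/17 = 18
M1^(-1) mod 18 = 17, M2^(-1) mod 17 = 1
x = 1*17*17 + 4*18*1 = 361
361 mod 306 = 55
Check: 55 mod 18 = 1 ✓, 55 mod 17 = 4 ✓

x ≡ 55 (mod 306)


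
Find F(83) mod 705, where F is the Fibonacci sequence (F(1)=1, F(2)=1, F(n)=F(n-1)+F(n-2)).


F(k) mod 705 for k=1..83:
1, 1, 2, 3, 5, 8, 13, 21, 34, 55, 89, 144, 233, 377, 610, 282, 187, 469, 656, 420, 371, 86, 457, 543, 295, 133, 428, 561, 284, 140, 424, 564, 283, 142, 425, 567, 287, 149, 436, 585, 316, 196, 512, 3, 515, 518, 328, 141, 469, 610, 374, 279, 653, 227, 175, 402, 577, 274, 146, 420, 566, 281, 142, 423, 565, 283, 143, 426, 569, 290, 154, 444, 598, 337, 230, 567, 92, 659, 46, 0, 46, 46, 92
F(83) mod 705 = 92


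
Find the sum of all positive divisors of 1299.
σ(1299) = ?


Divisors of 1299: 1, 3, 433, 1299
Sum = 1 + 3 + 433 + 1299 = 1736

σ(1299) = 1736


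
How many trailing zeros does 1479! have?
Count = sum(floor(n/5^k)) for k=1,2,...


floor(1479/5) = 295
floor(1479/25) = 59
floor(1479/125) = 11
floor(1479/625) = 2
Total = 367

367 trailing zeros


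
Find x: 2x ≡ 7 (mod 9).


GCD(2, 9) = 1, unique solution
a^(-1) mod 9 = 5
x = 5 * 7 mod 9 = 8

x ≡ 8 (mod 9)


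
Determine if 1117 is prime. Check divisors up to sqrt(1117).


Check divisors up to sqrt(1117) = 33.4215
No divisors found.
1117 is prime.

Yes, 1117 is prime


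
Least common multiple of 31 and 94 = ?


GCD(31, 94) = 1
LCM = 31*94/1 = 2914/1 = 2914

LCM = 2914


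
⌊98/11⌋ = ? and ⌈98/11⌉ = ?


98/11 = 8.9091
floor = 8
ceil = 9

floor = 8, ceil = 9


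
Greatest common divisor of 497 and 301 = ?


497 = 1 * 301 + 196
301 = 1 * 196 + 105
196 = 1 * 105 + 91
105 = 1 * 91 + 14
91 = 6 * 14 + 7
14 = 2 * 7 + 0
GCD = 7


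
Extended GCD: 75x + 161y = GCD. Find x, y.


Tabular extended Euclidean (each row: r = 75*s + 161*t):
r=75, s=1, t=0
r=161, s=0, t=1
q=0: r=75, s=1, t=0   [75*(1) + 161*(0) = 75]
q=2: r=11, s=-2, t=1   [75*(-2) + 161*(1) = 11]
q=6: r=9, s=13, t=-6   [75*(13) + 161*(-6) = 9]
q=1: r=2, s=-15, t=7   [75*(-15) + 161*(7) = 2]
q=4: r=1, s=73, t=-34   [75*(73) + 161*(-34) = 1]
q=2: r=0, s=-161, t=75   [75*(-161) + 161*(75) = 0]
GCD = 1; from the row with r=1: x=73, y=-34
Check: 75*(73) + 161*(-34) = 5475 - 5474 = 1

GCD = 1, x = 73, y = -34


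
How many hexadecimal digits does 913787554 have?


913787554 in base 16 = 36774AA2
Number of digits = 8

8 digits (base 16)


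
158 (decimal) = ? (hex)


158 (base 10) = 158 (decimal)
158 (decimal) = 9E (base 16)


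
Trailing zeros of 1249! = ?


floor(1249/5) = 249
floor(1249/25) = 49
floor(1249/125) = 9
floor(1249/625) = 1
Total = 308

308 trailing zeros


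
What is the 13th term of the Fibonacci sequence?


Sequence: 1, 1, 2, 3, 5, 8, 13, 21, 34, 55, 89, 144, 233
F(13) = 233


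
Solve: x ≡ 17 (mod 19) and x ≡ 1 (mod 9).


M = 19*9 = 171
M1 = M/19 = 9, M2 = M/9 = 19
M1^(-1) mod 19 = 17, M2^(-1) mod 9 = 1
x = 17*9*17 + 1*19*1 = 2620
2620 mod 171 = 55
Check: 55 mod 19 = 17 ✓, 55 mod 9 = 1 ✓

x ≡ 55 (mod 171)


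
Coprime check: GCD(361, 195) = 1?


Euclidean algorithm:
361 = 1 * 195 + 166
195 = 1 * 166 + 29
166 = 5 * 29 + 21
29 = 1 * 21 + 8
21 = 2 * 8 + 5
8 = 1 * 5 + 3
5 = 1 * 3 + 2
3 = 1 * 2 + 1
2 = 2 * 1 + 0
GCD(361, 195) = 1

Yes, coprime (GCD = 1)


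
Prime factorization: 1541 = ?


1541 / 23 = 67
67 / 67 = 1
1541 = 23 × 67


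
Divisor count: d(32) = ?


32 = 2^5
d(32) = (5+1) = 6

6 divisors


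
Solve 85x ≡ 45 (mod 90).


GCD(85, 90) = 5 divides 45
Divide: 17x ≡ 9 (mod 18)
x ≡ 9 (mod 18)


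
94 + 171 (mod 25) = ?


94 + 171 = 265
265 mod 25 = 15


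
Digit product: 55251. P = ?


5 × 5 × 2 × 5 × 1 = 250


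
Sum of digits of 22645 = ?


2 + 2 + 6 + 4 + 5 = 19


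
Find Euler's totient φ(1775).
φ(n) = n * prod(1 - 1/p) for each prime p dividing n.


1775 = 5^2 × 71
Prime factors: 5, 71
φ(1775) = 1775 × (1-1/5) × (1-1/71)
= 1775 × 4/5 × 70/71 = 1400

φ(1775) = 1400


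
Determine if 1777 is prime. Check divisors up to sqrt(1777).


Check divisors up to sqrt(1777) = 42.1545
No divisors found.
1777 is prime.

Yes, 1777 is prime


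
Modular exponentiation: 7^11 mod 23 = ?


7^1 mod 23 = 7
7^2 mod 23 = 3
7^3 mod 23 = 21
7^4 mod 23 = 9
7^5 mod 23 = 17
7^6 mod 23 = 4
7^7 mod 23 = 5
7^8 mod 23 = 12
7^9 mod 23 = 15
7^10 mod 23 = 13
7^11 mod 23 = 22


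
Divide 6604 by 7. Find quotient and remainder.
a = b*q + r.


6604 = 7 * 943 + 3
Check: 6601 + 3 = 6604

q = 943, r = 3


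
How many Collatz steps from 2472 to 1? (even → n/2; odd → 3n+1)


2472 → 1236 → 618 → 309 → 928 → 464 → 232 → 116 → 58 → 29 → 88 → 44 → 22 → 11 → 34 → 17 → 52 → 26 → 13 → 40 → 20 → 10 → 5 → 16 → 8 → 4 → 2 → 1
Total steps = 27

27 steps


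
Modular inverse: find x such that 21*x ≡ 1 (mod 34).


Use the extended Euclidean algorithm on (34, 21); each row r = 34*s + 21*t:
r=34, s=1, t=0
r=21, s=0, t=1
q=1: r=13, s=1, t=-1   [34*(1) + 21*(-1) = 13]
q=1: r=8, s=-1, t=2   [34*(-1) + 21*(2) = 8]
q=1: r=5, s=2, t=-3   [34*(2) + 21*(-3) = 5]
q=1: r=3, s=-3, t=5   [34*(-3) + 21*(5) = 3]
q=1: r=2, s=5, t=-8   [34*(5) + 21*(-8) = 2]
q=1: r=1, s=-8, t=13   [34*(-8) + 21*(13) = 1]
q=2: r=0, s=21, t=-34   [34*(21) + 21*(-34) = 0]
GCD = 1 with t = 13, so 21*(13) ≡ 1 (mod 34)
Inverse = 13 mod 34 = 13
Check: 21 * 13 = 273 ≡ 1 (mod 34)

21^(-1) ≡ 13 (mod 34)


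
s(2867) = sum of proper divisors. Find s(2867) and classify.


Proper divisors: 1, 47, 61
Sum = 1 + 47 + 61 = 109
109 < 2867 → deficient

s(2867) = 109 (deficient)


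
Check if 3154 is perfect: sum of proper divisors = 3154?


Proper divisors of 3154: 1, 2, 19, 38, 83, 166, 1577
Sum = 1 + 2 + 19 + 38 + 83 + 166 + 1577 = 1886

No, 3154 is not perfect (1886 ≠ 3154)


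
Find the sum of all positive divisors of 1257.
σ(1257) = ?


Divisors of 1257: 1, 3, 419, 1257
Sum = 1 + 3 + 419 + 1257 = 1680

σ(1257) = 1680


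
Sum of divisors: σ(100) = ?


Divisors of 100: 1, 2, 4, 5, 10, 20, 25, 50, 100
Sum = 1 + 2 + 4 + 5 + 10 + 20 + 25 + 50 + 100 = 217

σ(100) = 217


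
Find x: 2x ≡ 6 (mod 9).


GCD(2, 9) = 1, unique solution
a^(-1) mod 9 = 5
x = 5 * 6 mod 9 = 3

x ≡ 3 (mod 9)


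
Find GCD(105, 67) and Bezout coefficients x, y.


Tabular extended Euclidean (each row: r = 105*s + 67*t):
r=105, s=1, t=0
r=67, s=0, t=1
q=1: r=38, s=1, t=-1   [105*(1) + 67*(-1) = 38]
q=1: r=29, s=-1, t=2   [105*(-1) + 67*(2) = 29]
q=1: r=9, s=2, t=-3   [105*(2) + 67*(-3) = 9]
q=3: r=2, s=-7, t=11   [105*(-7) + 67*(11) = 2]
q=4: r=1, s=30, t=-47   [105*(30) + 67*(-47) = 1]
q=2: r=0, s=-67, t=105   [105*(-67) + 67*(105) = 0]
GCD = 1; from the row with r=1: x=30, y=-47
Check: 105*(30) + 67*(-47) = 3150 - 3149 = 1

GCD = 1, x = 30, y = -47


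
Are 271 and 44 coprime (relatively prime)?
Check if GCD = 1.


Euclidean algorithm:
271 = 6 * 44 + 7
44 = 6 * 7 + 2
7 = 3 * 2 + 1
2 = 2 * 1 + 0
GCD(271, 44) = 1

Yes, coprime (GCD = 1)


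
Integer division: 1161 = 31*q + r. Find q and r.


1161 = 31 * 37 + 14
Check: 1147 + 14 = 1161

q = 37, r = 14


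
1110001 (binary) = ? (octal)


1110001 (base 2) = 113 (decimal)
113 (decimal) = 161 (base 8)


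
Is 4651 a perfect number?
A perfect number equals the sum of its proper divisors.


Proper divisors of 4651: 1
Sum = 1 = 1

No, 4651 is not perfect (1 ≠ 4651)


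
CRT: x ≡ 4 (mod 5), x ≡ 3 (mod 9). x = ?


M = 5*9 = 45
M1 = M/5 = 9, M2 = M/9 = 5
M1^(-1) mod 5 = 4, M2^(-1) mod 9 = 2
x = 4*9*4 + 3*5*2 = 174
174 mod 45 = 39
Check: 39 mod 5 = 4 ✓, 39 mod 9 = 3 ✓

x ≡ 39 (mod 45)


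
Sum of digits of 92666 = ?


9 + 2 + 6 + 6 + 6 = 29


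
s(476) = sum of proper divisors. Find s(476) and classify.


Proper divisors: 1, 2, 4, 7, 14, 17, 28, 34, 68, 119, 238
Sum = 1 + 2 + 4 + 7 + 14 + 17 + 28 + 34 + 68 + 119 + 238 = 532
532 > 476 → abundant

s(476) = 532 (abundant)


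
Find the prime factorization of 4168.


4168 / 2 = 2084
2084 / 2 = 1042
1042 / 2 = 521
521 / 521 = 1
4168 = 2^3 × 521


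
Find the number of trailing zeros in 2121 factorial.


floor(2121/5) = 424
floor(2121/25) = 84
floor(2121/125) = 16
floor(2121/625) = 3
Total = 527

527 trailing zeros


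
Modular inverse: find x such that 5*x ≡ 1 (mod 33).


Use the extended Euclidean algorithm on (33, 5); each row r = 33*s + 5*t:
r=33, s=1, t=0
r=5, s=0, t=1
q=6: r=3, s=1, t=-6   [33*(1) + 5*(-6) = 3]
q=1: r=2, s=-1, t=7   [33*(-1) + 5*(7) = 2]
q=1: r=1, s=2, t=-13   [33*(2) + 5*(-13) = 1]
q=2: r=0, s=-5, t=33   [33*(-5) + 5*(33) = 0]
GCD = 1 with t = -13, so 5*(-13) ≡ 1 (mod 33)
Inverse = -13 mod 33 = 20
Check: 5 * 20 = 100 ≡ 1 (mod 33)

5^(-1) ≡ 20 (mod 33)


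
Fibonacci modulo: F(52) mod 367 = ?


F(k) mod 367 for k=1..52:
1, 1, 2, 3, 5, 8, 13, 21, 34, 55, 89, 144, 233, 10, 243, 253, 129, 15, 144, 159, 303, 95, 31, 126, 157, 283, 73, 356, 62, 51, 113, 164, 277, 74, 351, 58, 42, 100, 142, 242, 17, 259, 276, 168, 77, 245, 322, 200, 155, 355, 143, 131
F(52) mod 367 = 131


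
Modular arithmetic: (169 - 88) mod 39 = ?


169 - 88 = 81
81 mod 39 = 3


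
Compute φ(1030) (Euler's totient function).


1030 = 2 × 5 × 103
Prime factors: 2, 5, 103
φ(1030) = 1030 × (1-1/2) × (1-1/5) × (1-1/103)
= 1030 × 1/2 × 4/5 × 102/103 = 408

φ(1030) = 408


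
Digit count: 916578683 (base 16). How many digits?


916578683 in base 16 = 36A1E17B
Number of digits = 8

8 digits (base 16)


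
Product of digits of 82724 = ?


8 × 2 × 7 × 2 × 4 = 896


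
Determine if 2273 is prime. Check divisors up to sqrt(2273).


Check divisors up to sqrt(2273) = 47.6760
No divisors found.
2273 is prime.

Yes, 2273 is prime


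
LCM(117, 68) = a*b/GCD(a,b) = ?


GCD(117, 68) = 1
LCM = 117*68/1 = 7956/1 = 7956

LCM = 7956


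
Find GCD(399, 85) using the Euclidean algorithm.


399 = 4 * 85 + 59
85 = 1 * 59 + 26
59 = 2 * 26 + 7
26 = 3 * 7 + 5
7 = 1 * 5 + 2
5 = 2 * 2 + 1
2 = 2 * 1 + 0
GCD = 1


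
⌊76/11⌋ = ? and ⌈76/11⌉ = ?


76/11 = 6.9091
floor = 6
ceil = 7

floor = 6, ceil = 7


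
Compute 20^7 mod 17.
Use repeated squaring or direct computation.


20^1 mod 17 = 3
20^2 mod 17 = 9
20^3 mod 17 = 10
20^4 mod 17 = 13
20^5 mod 17 = 5
20^6 mod 17 = 15
20^7 mod 17 = 11


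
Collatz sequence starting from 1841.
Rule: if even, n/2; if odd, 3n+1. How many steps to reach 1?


1841 → 5524 → 2762 → 1381 → 4144 → 2072 → 1036 → 518 → 259 → 778 → 389 → 1168 → 584 → 292 → 146 → 73 → 220 → 110 → 55 → 166 → 83 → 250 → 125 → 376 → 188 → 94 → 47 → 142 → 71 → 214 → 107 → 322 → 161 → 484 → 242 → 121 → 364 → 182 → 91 → 274 → 137 → 412 → 206 → 103 → 310 → 155 → 466 → 233 → 700 → 350 → 175 → 526 → 263 → 790 → 395 → 1186 → 593 → 1780 → 890 → 445 → 1336 → 668 → 334 → 167 → 502 → 251 → 754 → 377 → 1132 → 566 → 283 → 850 → 425 → 1276 → 638 → 319 → 958 → 479 → 1438 → 719 → 2158 → 1079 → 3238 → 1619 → 4858 → 2429 → 7288 → 3644 → 1822 → 911 → 2734 → 1367 → 4102 → 2051 → 6154 → 3077 → 9232 → 4616 → 2308 → 1154 → 577 → 1732 → 866 → 433 → 1300 → 650 → 325 → 976 → 488 → 244 → 122 → 61 → 184 → 92 → 46 → 23 → 70 → 35 → 106 → 53 → 160 → 80 → 40 → 20 → 10 → 5 → 16 → 8 → 4 → 2 → 1
Total steps = 130

130 steps


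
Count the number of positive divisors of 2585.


2585 = 5^1 × 11^1 × 47^1
d(2585) = (1+1) × (1+1) × (1+1) = 8

8 divisors


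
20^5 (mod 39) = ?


20^1 mod 39 = 20
20^2 mod 39 = 10
20^3 mod 39 = 5
20^4 mod 39 = 22
20^5 mod 39 = 11


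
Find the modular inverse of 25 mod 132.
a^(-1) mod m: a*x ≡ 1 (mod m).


Use the extended Euclidean algorithm on (132, 25); each row r = 132*s + 25*t:
r=132, s=1, t=0
r=25, s=0, t=1
q=5: r=7, s=1, t=-5   [132*(1) + 25*(-5) = 7]
q=3: r=4, s=-3, t=16   [132*(-3) + 25*(16) = 4]
q=1: r=3, s=4, t=-21   [132*(4) + 25*(-21) = 3]
q=1: r=1, s=-7, t=37   [132*(-7) + 25*(37) = 1]
q=3: r=0, s=25, t=-132   [132*(25) + 25*(-132) = 0]
GCD = 1 with t = 37, so 25*(37) ≡ 1 (mod 132)
Inverse = 37 mod 132 = 37
Check: 25 * 37 = 925 ≡ 1 (mod 132)

25^(-1) ≡ 37 (mod 132)


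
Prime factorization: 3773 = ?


3773 / 7 = 539
539 / 7 = 77
77 / 7 = 11
11 / 11 = 1
3773 = 7^3 × 11


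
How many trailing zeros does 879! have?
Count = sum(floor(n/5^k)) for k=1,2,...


floor(879/5) = 175
floor(879/25) = 35
floor(879/125) = 7
floor(879/625) = 1
Total = 218

218 trailing zeros


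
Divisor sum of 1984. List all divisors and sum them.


Divisors of 1984: 1, 2, 4, 8, 16, 31, 32, 62, 64, 124, 248, 496, 992, 1984
Sum = 1 + 2 + 4 + 8 + 16 + 31 + 32 + 62 + 64 + 124 + 248 + 496 + 992 + 1984 = 4064

σ(1984) = 4064


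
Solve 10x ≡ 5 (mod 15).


GCD(10, 15) = 5 divides 5
Divide: 2x ≡ 1 (mod 3)
x ≡ 2 (mod 3)


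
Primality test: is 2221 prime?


Check divisors up to sqrt(2221) = 47.1275
No divisors found.
2221 is prime.

Yes, 2221 is prime


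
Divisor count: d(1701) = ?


1701 = 3^5 × 7^1
d(1701) = (5+1) × (1+1) = 12

12 divisors


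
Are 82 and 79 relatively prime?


Euclidean algorithm:
82 = 1 * 79 + 3
79 = 26 * 3 + 1
3 = 3 * 1 + 0
GCD(82, 79) = 1

Yes, coprime (GCD = 1)


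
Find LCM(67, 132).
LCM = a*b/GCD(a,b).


GCD(67, 132) = 1
LCM = 67*132/1 = 8844/1 = 8844

LCM = 8844


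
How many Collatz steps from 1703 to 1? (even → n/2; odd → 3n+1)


1703 → 5110 → 2555 → 7666 → 3833 → 11500 → 5750 → 2875 → 8626 → 4313 → 12940 → 6470 → 3235 → 9706 → 4853 → 14560 → 7280 → 3640 → 1820 → 910 → 455 → 1366 → 683 → 2050 → 1025 → 3076 → 1538 → 769 → 2308 → 1154 → 577 → 1732 → 866 → 433 → 1300 → 650 → 325 → 976 → 488 → 244 → 122 → 61 → 184 → 92 → 46 → 23 → 70 → 35 → 106 → 53 → 160 → 80 → 40 → 20 → 10 → 5 → 16 → 8 → 4 → 2 → 1
Total steps = 60

60 steps


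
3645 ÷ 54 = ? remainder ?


3645 = 54 * 67 + 27
Check: 3618 + 27 = 3645

q = 67, r = 27


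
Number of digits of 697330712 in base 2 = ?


697330712 in base 2 = 101001100100000110110000011000
Number of digits = 30

30 digits (base 2)


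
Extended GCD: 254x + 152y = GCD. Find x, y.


Tabular extended Euclidean (each row: r = 254*s + 152*t):
r=254, s=1, t=0
r=152, s=0, t=1
q=1: r=102, s=1, t=-1   [254*(1) + 152*(-1) = 102]
q=1: r=50, s=-1, t=2   [254*(-1) + 152*(2) = 50]
q=2: r=2, s=3, t=-5   [254*(3) + 152*(-5) = 2]
q=25: r=0, s=-76, t=127   [254*(-76) + 152*(127) = 0]
GCD = 2; from the row with r=2: x=3, y=-5
Check: 254*(3) + 152*(-5) = 762 - 760 = 2

GCD = 2, x = 3, y = -5


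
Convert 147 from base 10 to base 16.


147 (base 10) = 147 (decimal)
147 (decimal) = 93 (base 16)


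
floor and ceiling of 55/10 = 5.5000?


55/10 = 5.5000
floor = 5
ceil = 6

floor = 5, ceil = 6


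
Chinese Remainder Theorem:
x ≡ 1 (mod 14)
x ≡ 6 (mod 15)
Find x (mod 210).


M = 14*15 = 210
M1 = M/14 = 15, M2 = M/15 = 14
M1^(-1) mod 14 = 1, M2^(-1) mod 15 = 14
x = 1*15*1 + 6*14*14 = 1191
1191 mod 210 = 141
Check: 141 mod 14 = 1 ✓, 141 mod 15 = 6 ✓

x ≡ 141 (mod 210)


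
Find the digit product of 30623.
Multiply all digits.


3 × 0 × 6 × 2 × 3 = 0


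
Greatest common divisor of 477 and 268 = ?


477 = 1 * 268 + 209
268 = 1 * 209 + 59
209 = 3 * 59 + 32
59 = 1 * 32 + 27
32 = 1 * 27 + 5
27 = 5 * 5 + 2
5 = 2 * 2 + 1
2 = 2 * 1 + 0
GCD = 1


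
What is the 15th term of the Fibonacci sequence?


Sequence: 1, 1, 2, 3, 5, 8, 13, 21, 34, 55, 89, 144, 233, 377, 610
F(15) = 610


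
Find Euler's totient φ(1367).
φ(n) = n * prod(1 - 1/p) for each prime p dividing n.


1367 = 1367
Prime factors: 1367
φ(1367) = 1367 × (1-1/1367)
= 1367 × 1366/1367 = 1366

φ(1367) = 1366


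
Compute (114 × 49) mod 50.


114 × 49 = 5586
5586 mod 50 = 36


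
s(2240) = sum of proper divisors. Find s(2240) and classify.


Proper divisors: 1, 2, 4, 5, 7, 8, 10, 14, 16, 20, 28, 32, 35, 40, 56, 64, 70, 80, 112, 140, 160, 224, 280, 320, 448, 560, 1120
Sum = 1 + 2 + 4 + 5 + 7 + 8 + 10 + 14 + 16 + 20 + 28 + 32 + 35 + 40 + 56 + 64 + 70 + 80 + 112 + 140 + 160 + 224 + 280 + 320 + 448 + 560 + 1120 = 3856
3856 > 2240 → abundant

s(2240) = 3856 (abundant)


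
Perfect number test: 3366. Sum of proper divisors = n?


Proper divisors of 3366: 1, 2, 3, 6, 9, 11, 17, 18, 22, 33, 34, 51, 66, 99, 102, 153, 187, 198, 306, 374, 561, 1122, 1683
Sum = 1 + 2 + 3 + 6 + 9 + 11 + 17 + 18 + 22 + 33 + 34 + 51 + 66 + 99 + 102 + 153 + 187 + 198 + 306 + 374 + 561 + 1122 + 1683 = 5058

No, 3366 is not perfect (5058 ≠ 3366)


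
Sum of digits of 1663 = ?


1 + 6 + 6 + 3 = 16


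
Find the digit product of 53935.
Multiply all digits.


5 × 3 × 9 × 3 × 5 = 2025


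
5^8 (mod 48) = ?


5^1 mod 48 = 5
5^2 mod 48 = 25
5^3 mod 48 = 29
5^4 mod 48 = 1
5^5 mod 48 = 5
5^6 mod 48 = 25
5^7 mod 48 = 29
5^8 mod 48 = 1


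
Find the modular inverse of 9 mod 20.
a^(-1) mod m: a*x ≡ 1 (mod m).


Use the extended Euclidean algorithm on (20, 9); each row r = 20*s + 9*t:
r=20, s=1, t=0
r=9, s=0, t=1
q=2: r=2, s=1, t=-2   [20*(1) + 9*(-2) = 2]
q=4: r=1, s=-4, t=9   [20*(-4) + 9*(9) = 1]
q=2: r=0, s=9, t=-20   [20*(9) + 9*(-20) = 0]
GCD = 1 with t = 9, so 9*(9) ≡ 1 (mod 20)
Inverse = 9 mod 20 = 9
Check: 9 * 9 = 81 ≡ 1 (mod 20)

9^(-1) ≡ 9 (mod 20)


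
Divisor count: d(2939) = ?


2939 = 2939^1
d(2939) = (1+1) = 2

2 divisors


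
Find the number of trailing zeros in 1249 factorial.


floor(1249/5) = 249
floor(1249/25) = 49
floor(1249/125) = 9
floor(1249/625) = 1
Total = 308

308 trailing zeros


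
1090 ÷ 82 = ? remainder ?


1090 = 82 * 13 + 24
Check: 1066 + 24 = 1090

q = 13, r = 24


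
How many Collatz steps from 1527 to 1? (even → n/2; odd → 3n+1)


1527 → 4582 → 2291 → 6874 → 3437 → 10312 → 5156 → 2578 → 1289 → 3868 → 1934 → 967 → 2902 → 1451 → 4354 → 2177 → 6532 → 3266 → 1633 → 4900 → 2450 → 1225 → 3676 → 1838 → 919 → 2758 → 1379 → 4138 → 2069 → 6208 → 3104 → 1552 → 776 → 388 → 194 → 97 → 292 → 146 → 73 → 220 → 110 → 55 → 166 → 83 → 250 → 125 → 376 → 188 → 94 → 47 → 142 → 71 → 214 → 107 → 322 → 161 → 484 → 242 → 121 → 364 → 182 → 91 → 274 → 137 → 412 → 206 → 103 → 310 → 155 → 466 → 233 → 700 → 350 → 175 → 526 → 263 → 790 → 395 → 1186 → 593 → 1780 → 890 → 445 → 1336 → 668 → 334 → 167 → 502 → 251 → 754 → 377 → 1132 → 566 → 283 → 850 → 425 → 1276 → 638 → 319 → 958 → 479 → 1438 → 719 → 2158 → 1079 → 3238 → 1619 → 4858 → 2429 → 7288 → 3644 → 1822 → 911 → 2734 → 1367 → 4102 → 2051 → 6154 → 3077 → 9232 → 4616 → 2308 → 1154 → 577 → 1732 → 866 → 433 → 1300 → 650 → 325 → 976 → 488 → 244 → 122 → 61 → 184 → 92 → 46 → 23 → 70 → 35 → 106 → 53 → 160 → 80 → 40 → 20 → 10 → 5 → 16 → 8 → 4 → 2 → 1
Total steps = 153

153 steps


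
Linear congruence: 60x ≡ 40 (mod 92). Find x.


GCD(60, 92) = 4 divides 40
Divide: 15x ≡ 10 (mod 23)
x ≡ 16 (mod 23)


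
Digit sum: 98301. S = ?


9 + 8 + 3 + 0 + 1 = 21


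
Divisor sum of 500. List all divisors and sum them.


Divisors of 500: 1, 2, 4, 5, 10, 20, 25, 50, 100, 125, 250, 500
Sum = 1 + 2 + 4 + 5 + 10 + 20 + 25 + 50 + 100 + 125 + 250 + 500 = 1092

σ(500) = 1092


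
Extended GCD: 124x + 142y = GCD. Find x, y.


Tabular extended Euclidean (each row: r = 124*s + 142*t):
r=124, s=1, t=0
r=142, s=0, t=1
q=0: r=124, s=1, t=0   [124*(1) + 142*(0) = 124]
q=1: r=18, s=-1, t=1   [124*(-1) + 142*(1) = 18]
q=6: r=16, s=7, t=-6   [124*(7) + 142*(-6) = 16]
q=1: r=2, s=-8, t=7   [124*(-8) + 142*(7) = 2]
q=8: r=0, s=71, t=-62   [124*(71) + 142*(-62) = 0]
GCD = 2; from the row with r=2: x=-8, y=7
Check: 124*(-8) + 142*(7) = -992 + 994 = 2

GCD = 2, x = -8, y = 7


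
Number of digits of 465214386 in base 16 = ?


465214386 in base 16 = 1BBA9BB2
Number of digits = 8

8 digits (base 16)


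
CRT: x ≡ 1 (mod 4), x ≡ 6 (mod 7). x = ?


M = 4*7 = 28
M1 = M/4 = 7, M2 = M/7 = 4
M1^(-1) mod 4 = 3, M2^(-1) mod 7 = 2
x = 1*7*3 + 6*4*2 = 69
69 mod 28 = 13
Check: 13 mod 4 = 1 ✓, 13 mod 7 = 6 ✓

x ≡ 13 (mod 28)


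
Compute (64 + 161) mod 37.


64 + 161 = 225
225 mod 37 = 3


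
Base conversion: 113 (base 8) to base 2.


113 (base 8) = 75 (decimal)
75 (decimal) = 1001011 (base 2)


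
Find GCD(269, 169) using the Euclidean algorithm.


269 = 1 * 169 + 100
169 = 1 * 100 + 69
100 = 1 * 69 + 31
69 = 2 * 31 + 7
31 = 4 * 7 + 3
7 = 2 * 3 + 1
3 = 3 * 1 + 0
GCD = 1


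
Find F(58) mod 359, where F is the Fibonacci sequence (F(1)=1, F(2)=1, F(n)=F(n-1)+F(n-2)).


F(k) mod 359 for k=1..58:
1, 1, 2, 3, 5, 8, 13, 21, 34, 55, 89, 144, 233, 18, 251, 269, 161, 71, 232, 303, 176, 120, 296, 57, 353, 51, 45, 96, 141, 237, 19, 256, 275, 172, 88, 260, 348, 249, 238, 128, 7, 135, 142, 277, 60, 337, 38, 16, 54, 70, 124, 194, 318, 153, 112, 265, 18, 283
F(58) mod 359 = 283


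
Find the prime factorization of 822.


822 / 2 = 411
411 / 3 = 137
137 / 137 = 1
822 = 2 × 3 × 137


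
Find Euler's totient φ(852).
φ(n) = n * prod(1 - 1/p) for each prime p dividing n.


852 = 2^2 × 3 × 71
Prime factors: 2, 3, 71
φ(852) = 852 × (1-1/2) × (1-1/3) × (1-1/71)
= 852 × 1/2 × 2/3 × 70/71 = 280

φ(852) = 280


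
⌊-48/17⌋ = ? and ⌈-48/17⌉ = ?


-48/17 = -2.8235
floor = -3
ceil = -2

floor = -3, ceil = -2


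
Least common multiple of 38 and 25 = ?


GCD(38, 25) = 1
LCM = 38*25/1 = 950/1 = 950

LCM = 950


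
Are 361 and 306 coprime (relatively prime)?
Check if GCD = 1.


Euclidean algorithm:
361 = 1 * 306 + 55
306 = 5 * 55 + 31
55 = 1 * 31 + 24
31 = 1 * 24 + 7
24 = 3 * 7 + 3
7 = 2 * 3 + 1
3 = 3 * 1 + 0
GCD(361, 306) = 1

Yes, coprime (GCD = 1)


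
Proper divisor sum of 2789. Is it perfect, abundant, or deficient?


Proper divisors: 1
Sum = 1 = 1
1 < 2789 → deficient

s(2789) = 1 (deficient)


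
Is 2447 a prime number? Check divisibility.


Check divisors up to sqrt(2447) = 49.4672
No divisors found.
2447 is prime.

Yes, 2447 is prime


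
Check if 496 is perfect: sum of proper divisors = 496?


Proper divisors of 496: 1, 2, 4, 8, 16, 31, 62, 124, 248
Sum = 1 + 2 + 4 + 8 + 16 + 31 + 62 + 124 + 248 = 496

Yes, 496 is perfect (496 = 496)


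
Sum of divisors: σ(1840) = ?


Divisors of 1840: 1, 2, 4, 5, 8, 10, 16, 20, 23, 40, 46, 80, 92, 115, 184, 230, 368, 460, 920, 1840
Sum = 1 + 2 + 4 + 5 + 8 + 10 + 16 + 20 + 23 + 40 + 46 + 80 + 92 + 115 + 184 + 230 + 368 + 460 + 920 + 1840 = 4464

σ(1840) = 4464


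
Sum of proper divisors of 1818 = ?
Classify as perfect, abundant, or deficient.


Proper divisors: 1, 2, 3, 6, 9, 18, 101, 202, 303, 606, 909
Sum = 1 + 2 + 3 + 6 + 9 + 18 + 101 + 202 + 303 + 606 + 909 = 2160
2160 > 1818 → abundant

s(1818) = 2160 (abundant)


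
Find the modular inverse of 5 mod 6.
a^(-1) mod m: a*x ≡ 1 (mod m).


Use the extended Euclidean algorithm on (6, 5); each row r = 6*s + 5*t:
r=6, s=1, t=0
r=5, s=0, t=1
q=1: r=1, s=1, t=-1   [6*(1) + 5*(-1) = 1]
q=5: r=0, s=-5, t=6   [6*(-5) + 5*(6) = 0]
GCD = 1 with t = -1, so 5*(-1) ≡ 1 (mod 6)
Inverse = -1 mod 6 = 5
Check: 5 * 5 = 25 ≡ 1 (mod 6)

5^(-1) ≡ 5 (mod 6)


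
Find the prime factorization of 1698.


1698 / 2 = 849
849 / 3 = 283
283 / 283 = 1
1698 = 2 × 3 × 283


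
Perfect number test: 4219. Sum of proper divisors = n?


Proper divisors of 4219: 1
Sum = 1 = 1

No, 4219 is not perfect (1 ≠ 4219)


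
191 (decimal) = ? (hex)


191 (base 10) = 191 (decimal)
191 (decimal) = BF (base 16)


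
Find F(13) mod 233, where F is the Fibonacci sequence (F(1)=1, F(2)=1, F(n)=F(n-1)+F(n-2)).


F(k) mod 233 for k=1..13:
1, 1, 2, 3, 5, 8, 13, 21, 34, 55, 89, 144, 0
F(13) mod 233 = 0


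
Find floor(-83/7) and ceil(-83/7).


-83/7 = -11.8571
floor = -12
ceil = -11

floor = -12, ceil = -11


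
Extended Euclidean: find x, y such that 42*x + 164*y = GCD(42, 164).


Tabular extended Euclidean (each row: r = 42*s + 164*t):
r=42, s=1, t=0
r=164, s=0, t=1
q=0: r=42, s=1, t=0   [42*(1) + 164*(0) = 42]
q=3: r=38, s=-3, t=1   [42*(-3) + 164*(1) = 38]
q=1: r=4, s=4, t=-1   [42*(4) + 164*(-1) = 4]
q=9: r=2, s=-39, t=10   [42*(-39) + 164*(10) = 2]
q=2: r=0, s=82, t=-21   [42*(82) + 164*(-21) = 0]
GCD = 2; from the row with r=2: x=-39, y=10
Check: 42*(-39) + 164*(10) = -1638 + 1640 = 2

GCD = 2, x = -39, y = 10


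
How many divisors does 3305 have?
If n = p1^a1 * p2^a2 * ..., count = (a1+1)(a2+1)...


3305 = 5^1 × 661^1
d(3305) = (1+1) × (1+1) = 4

4 divisors


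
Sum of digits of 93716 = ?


9 + 3 + 7 + 1 + 6 = 26


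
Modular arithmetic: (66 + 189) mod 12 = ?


66 + 189 = 255
255 mod 12 = 3


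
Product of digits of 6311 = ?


6 × 3 × 1 × 1 = 18


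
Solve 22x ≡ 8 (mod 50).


GCD(22, 50) = 2 divides 8
Divide: 11x ≡ 4 (mod 25)
x ≡ 14 (mod 25)


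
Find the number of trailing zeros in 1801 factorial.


floor(1801/5) = 360
floor(1801/25) = 72
floor(1801/125) = 14
floor(1801/625) = 2
Total = 448

448 trailing zeros


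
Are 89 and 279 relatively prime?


Euclidean algorithm:
279 = 3 * 89 + 12
89 = 7 * 12 + 5
12 = 2 * 5 + 2
5 = 2 * 2 + 1
2 = 2 * 1 + 0
GCD(89, 279) = 1

Yes, coprime (GCD = 1)


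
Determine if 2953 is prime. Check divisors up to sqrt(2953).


Check divisors up to sqrt(2953) = 54.3415
No divisors found.
2953 is prime.

Yes, 2953 is prime


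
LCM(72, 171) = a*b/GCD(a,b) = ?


GCD(72, 171) = 9
LCM = 72*171/9 = 12312/9 = 1368

LCM = 1368


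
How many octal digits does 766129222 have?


766129222 in base 8 = 5552432106
Number of digits = 10

10 digits (base 8)


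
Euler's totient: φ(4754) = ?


4754 = 2 × 2377
Prime factors: 2, 2377
φ(4754) = 4754 × (1-1/2) × (1-1/2377)
= 4754 × 1/2 × 2376/2377 = 2376

φ(4754) = 2376


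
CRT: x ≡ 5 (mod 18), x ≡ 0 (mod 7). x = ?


M = 18*7 = 126
M1 = M/18 = 7, M2 = M/7 = 18
M1^(-1) mod 18 = 13, M2^(-1) mod 7 = 2
x = 5*7*13 + 0*18*2 = 455
455 mod 126 = 77
Check: 77 mod 18 = 5 ✓, 77 mod 7 = 0 ✓

x ≡ 77 (mod 126)


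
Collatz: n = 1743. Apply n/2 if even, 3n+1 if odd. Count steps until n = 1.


1743 → 5230 → 2615 → 7846 → 3923 → 11770 → 5885 → 17656 → 8828 → 4414 → 2207 → 6622 → 3311 → 9934 → 4967 → 14902 → 7451 → 22354 → 11177 → 33532 → 16766 → 8383 → 25150 → 12575 → 37726 → 18863 → 56590 → 28295 → 84886 → 42443 → 127330 → 63665 → 190996 → 95498 → 47749 → 143248 → 71624 → 35812 → 17906 → 8953 → 26860 → 13430 → 6715 → 20146 → 10073 → 30220 → 15110 → 7555 → 22666 → 11333 → 34000 → 17000 → 8500 → 4250 → 2125 → 6376 → 3188 → 1594 → 797 → 2392 → 1196 → 598 → 299 → 898 → 449 → 1348 → 674 → 337 → 1012 → 506 → 253 → 760 → 380 → 190 → 95 → 286 → 143 → 430 → 215 → 646 → 323 → 970 → 485 → 1456 → 728 → 364 → 182 → 91 → 274 → 137 → 412 → 206 → 103 → 310 → 155 → 466 → 233 → 700 → 350 → 175 → 526 → 263 → 790 → 395 → 1186 → 593 → 1780 → 890 → 445 → 1336 → 668 → 334 → 167 → 502 → 251 → 754 → 377 → 1132 → 566 → 283 → 850 → 425 → 1276 → 638 → 319 → 958 → 479 → 1438 → 719 → 2158 → 1079 → 3238 → 1619 → 4858 → 2429 → 7288 → 3644 → 1822 → 911 → 2734 → 1367 → 4102 → 2051 → 6154 → 3077 → 9232 → 4616 → 2308 → 1154 → 577 → 1732 → 866 → 433 → 1300 → 650 → 325 → 976 → 488 → 244 → 122 → 61 → 184 → 92 → 46 → 23 → 70 → 35 → 106 → 53 → 160 → 80 → 40 → 20 → 10 → 5 → 16 → 8 → 4 → 2 → 1
Total steps = 179

179 steps


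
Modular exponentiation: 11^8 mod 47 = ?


11^1 mod 47 = 11
11^2 mod 47 = 27
11^3 mod 47 = 15
11^4 mod 47 = 24
11^5 mod 47 = 29
11^6 mod 47 = 37
11^7 mod 47 = 31
11^8 mod 47 = 12


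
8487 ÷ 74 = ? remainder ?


8487 = 74 * 114 + 51
Check: 8436 + 51 = 8487

q = 114, r = 51


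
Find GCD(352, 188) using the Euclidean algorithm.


352 = 1 * 188 + 164
188 = 1 * 164 + 24
164 = 6 * 24 + 20
24 = 1 * 20 + 4
20 = 5 * 4 + 0
GCD = 4


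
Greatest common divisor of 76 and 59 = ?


76 = 1 * 59 + 17
59 = 3 * 17 + 8
17 = 2 * 8 + 1
8 = 8 * 1 + 0
GCD = 1


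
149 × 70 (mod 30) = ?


149 × 70 = 10430
10430 mod 30 = 20


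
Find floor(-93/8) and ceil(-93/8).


-93/8 = -11.6250
floor = -12
ceil = -11

floor = -12, ceil = -11


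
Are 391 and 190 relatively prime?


Euclidean algorithm:
391 = 2 * 190 + 11
190 = 17 * 11 + 3
11 = 3 * 3 + 2
3 = 1 * 2 + 1
2 = 2 * 1 + 0
GCD(391, 190) = 1

Yes, coprime (GCD = 1)


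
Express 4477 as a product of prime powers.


4477 / 11 = 407
407 / 11 = 37
37 / 37 = 1
4477 = 11^2 × 37


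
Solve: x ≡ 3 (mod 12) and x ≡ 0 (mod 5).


M = 12*5 = 60
M1 = M/12 = 5, M2 = M/5 = 12
M1^(-1) mod 12 = 5, M2^(-1) mod 5 = 3
x = 3*5*5 + 0*12*3 = 75
75 mod 60 = 15
Check: 15 mod 12 = 3 ✓, 15 mod 5 = 0 ✓

x ≡ 15 (mod 60)


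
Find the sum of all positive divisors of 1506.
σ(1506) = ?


Divisors of 1506: 1, 2, 3, 6, 251, 502, 753, 1506
Sum = 1 + 2 + 3 + 6 + 251 + 502 + 753 + 1506 = 3024

σ(1506) = 3024


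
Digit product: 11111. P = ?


1 × 1 × 1 × 1 × 1 = 1


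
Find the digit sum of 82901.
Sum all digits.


8 + 2 + 9 + 0 + 1 = 20


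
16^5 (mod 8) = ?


16^1 mod 8 = 0
16^2 mod 8 = 0
16^3 mod 8 = 0
16^4 mod 8 = 0
16^5 mod 8 = 0


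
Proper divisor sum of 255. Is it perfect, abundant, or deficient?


Proper divisors: 1, 3, 5, 15, 17, 51, 85
Sum = 1 + 3 + 5 + 15 + 17 + 51 + 85 = 177
177 < 255 → deficient

s(255) = 177 (deficient)


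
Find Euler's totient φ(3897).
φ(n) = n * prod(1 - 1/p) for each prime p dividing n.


3897 = 3^2 × 433
Prime factors: 3, 433
φ(3897) = 3897 × (1-1/3) × (1-1/433)
= 3897 × 2/3 × 432/433 = 2592

φ(3897) = 2592


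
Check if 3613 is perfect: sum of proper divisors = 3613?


Proper divisors of 3613: 1
Sum = 1 = 1

No, 3613 is not perfect (1 ≠ 3613)


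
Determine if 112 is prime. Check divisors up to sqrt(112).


112 / 2 = 56 (exact division)
112 is NOT prime.

No, 112 is not prime


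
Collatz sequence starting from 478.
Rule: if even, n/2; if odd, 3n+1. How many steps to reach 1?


478 → 239 → 718 → 359 → 1078 → 539 → 1618 → 809 → 2428 → 1214 → 607 → 1822 → 911 → 2734 → 1367 → 4102 → 2051 → 6154 → 3077 → 9232 → 4616 → 2308 → 1154 → 577 → 1732 → 866 → 433 → 1300 → 650 → 325 → 976 → 488 → 244 → 122 → 61 → 184 → 92 → 46 → 23 → 70 → 35 → 106 → 53 → 160 → 80 → 40 → 20 → 10 → 5 → 16 → 8 → 4 → 2 → 1
Total steps = 53

53 steps


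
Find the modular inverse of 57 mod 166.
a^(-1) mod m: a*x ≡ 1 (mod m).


Use the extended Euclidean algorithm on (166, 57); each row r = 166*s + 57*t:
r=166, s=1, t=0
r=57, s=0, t=1
q=2: r=52, s=1, t=-2   [166*(1) + 57*(-2) = 52]
q=1: r=5, s=-1, t=3   [166*(-1) + 57*(3) = 5]
q=10: r=2, s=11, t=-32   [166*(11) + 57*(-32) = 2]
q=2: r=1, s=-23, t=67   [166*(-23) + 57*(67) = 1]
q=2: r=0, s=57, t=-166   [166*(57) + 57*(-166) = 0]
GCD = 1 with t = 67, so 57*(67) ≡ 1 (mod 166)
Inverse = 67 mod 166 = 67
Check: 57 * 67 = 3819 ≡ 1 (mod 166)

57^(-1) ≡ 67 (mod 166)


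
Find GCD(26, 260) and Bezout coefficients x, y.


Tabular extended Euclidean (each row: r = 26*s + 260*t):
r=26, s=1, t=0
r=260, s=0, t=1
q=0: r=26, s=1, t=0   [26*(1) + 260*(0) = 26]
q=10: r=0, s=-10, t=1   [26*(-10) + 260*(1) = 0]
GCD = 26; from the row with r=26: x=1, y=0
Check: 26*(1) + 260*(0) = 26 + 0 = 26

GCD = 26, x = 1, y = 0


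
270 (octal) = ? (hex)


270 (base 8) = 184 (decimal)
184 (decimal) = B8 (base 16)


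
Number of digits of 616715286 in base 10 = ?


616715286 has 9 digits in base 10
floor(log10(616715286)) + 1 = floor(8.7901) + 1 = 9

9 digits (base 10)


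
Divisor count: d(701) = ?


701 = 701^1
d(701) = (1+1) = 2

2 divisors


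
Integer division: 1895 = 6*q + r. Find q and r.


1895 = 6 * 315 + 5
Check: 1890 + 5 = 1895

q = 315, r = 5


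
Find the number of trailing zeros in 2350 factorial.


floor(2350/5) = 470
floor(2350/25) = 94
floor(2350/125) = 18
floor(2350/625) = 3
Total = 585

585 trailing zeros


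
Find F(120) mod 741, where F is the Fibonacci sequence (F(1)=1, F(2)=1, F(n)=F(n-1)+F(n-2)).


F(k) mod 741 for k=1..120:
1, 1, 2, 3, 5, 8, 13, 21, 34, 55, 89, 144, 233, 377, 610, 246, 115, 361, 476, 96, 572, 668, 499, 426, 184, 610, 53, 663, 716, 638, 613, 510, 382, 151, 533, 684, 476, 419, 154, 573, 727, 559, 545, 363, 167, 530, 697, 486, 442, 187, 629, 75, 704, 38, 1, 39, 40, 79, 119, 198, 317, 515, 91, 606, 697, 562, 518, 339, 116, 455, 571, 285, 115, 400, 515, 174, 689, 122, 70, 192, 262, 454, 716, 429, 404, 92, 496, 588, 343, 190, 533, 723, 515, 497, 271, 27, 298, 325, 623, 207, 89, 296, 385, 681, 325, 265, 590, 114, 704, 77, 40, 117, 157, 274, 431, 705, 395, 359, 13, 372
F(120) mod 741 = 372


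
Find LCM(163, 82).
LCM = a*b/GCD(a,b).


GCD(163, 82) = 1
LCM = 163*82/1 = 13366/1 = 13366

LCM = 13366


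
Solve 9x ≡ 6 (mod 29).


GCD(9, 29) = 1, unique solution
a^(-1) mod 29 = 13
x = 13 * 6 mod 29 = 20

x ≡ 20 (mod 29)


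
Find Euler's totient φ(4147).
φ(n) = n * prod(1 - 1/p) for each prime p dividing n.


4147 = 11 × 13 × 29
Prime factors: 11, 13, 29
φ(4147) = 4147 × (1-1/11) × (1-1/13) × (1-1/29)
= 4147 × 10/11 × 12/13 × 28/29 = 3360

φ(4147) = 3360


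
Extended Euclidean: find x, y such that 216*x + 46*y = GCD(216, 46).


Tabular extended Euclidean (each row: r = 216*s + 46*t):
r=216, s=1, t=0
r=46, s=0, t=1
q=4: r=32, s=1, t=-4   [216*(1) + 46*(-4) = 32]
q=1: r=14, s=-1, t=5   [216*(-1) + 46*(5) = 14]
q=2: r=4, s=3, t=-14   [216*(3) + 46*(-14) = 4]
q=3: r=2, s=-10, t=47   [216*(-10) + 46*(47) = 2]
q=2: r=0, s=23, t=-108   [216*(23) + 46*(-108) = 0]
GCD = 2; from the row with r=2: x=-10, y=47
Check: 216*(-10) + 46*(47) = -2160 + 2162 = 2

GCD = 2, x = -10, y = 47


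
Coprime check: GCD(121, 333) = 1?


Euclidean algorithm:
333 = 2 * 121 + 91
121 = 1 * 91 + 30
91 = 3 * 30 + 1
30 = 30 * 1 + 0
GCD(121, 333) = 1

Yes, coprime (GCD = 1)


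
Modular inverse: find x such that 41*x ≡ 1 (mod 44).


Use the extended Euclidean algorithm on (44, 41); each row r = 44*s + 41*t:
r=44, s=1, t=0
r=41, s=0, t=1
q=1: r=3, s=1, t=-1   [44*(1) + 41*(-1) = 3]
q=13: r=2, s=-13, t=14   [44*(-13) + 41*(14) = 2]
q=1: r=1, s=14, t=-15   [44*(14) + 41*(-15) = 1]
q=2: r=0, s=-41, t=44   [44*(-41) + 41*(44) = 0]
GCD = 1 with t = -15, so 41*(-15) ≡ 1 (mod 44)
Inverse = -15 mod 44 = 29
Check: 41 * 29 = 1189 ≡ 1 (mod 44)

41^(-1) ≡ 29 (mod 44)


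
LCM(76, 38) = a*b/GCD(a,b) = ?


GCD(76, 38) = 38
LCM = 76*38/38 = 2888/38 = 76

LCM = 76


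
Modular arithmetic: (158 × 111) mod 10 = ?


158 × 111 = 17538
17538 mod 10 = 8


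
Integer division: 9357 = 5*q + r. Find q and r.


9357 = 5 * 1871 + 2
Check: 9355 + 2 = 9357

q = 1871, r = 2


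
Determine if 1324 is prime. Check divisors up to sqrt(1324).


1324 / 2 = 662 (exact division)
1324 is NOT prime.

No, 1324 is not prime


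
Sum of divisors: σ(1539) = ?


Divisors of 1539: 1, 3, 9, 19, 27, 57, 81, 171, 513, 1539
Sum = 1 + 3 + 9 + 19 + 27 + 57 + 81 + 171 + 513 + 1539 = 2420

σ(1539) = 2420


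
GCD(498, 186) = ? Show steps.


498 = 2 * 186 + 126
186 = 1 * 126 + 60
126 = 2 * 60 + 6
60 = 10 * 6 + 0
GCD = 6


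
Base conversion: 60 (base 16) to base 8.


60 (base 16) = 96 (decimal)
96 (decimal) = 140 (base 8)


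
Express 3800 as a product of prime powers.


3800 / 2 = 1900
1900 / 2 = 950
950 / 2 = 475
475 / 5 = 95
95 / 5 = 19
19 / 19 = 1
3800 = 2^3 × 5^2 × 19


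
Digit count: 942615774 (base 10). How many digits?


942615774 has 9 digits in base 10
floor(log10(942615774)) + 1 = floor(8.9743) + 1 = 9

9 digits (base 10)


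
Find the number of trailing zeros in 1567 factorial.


floor(1567/5) = 313
floor(1567/25) = 62
floor(1567/125) = 12
floor(1567/625) = 2
Total = 389

389 trailing zeros


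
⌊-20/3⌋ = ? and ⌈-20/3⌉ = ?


-20/3 = -6.6667
floor = -7
ceil = -6

floor = -7, ceil = -6


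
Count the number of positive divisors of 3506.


3506 = 2^1 × 1753^1
d(3506) = (1+1) × (1+1) = 4

4 divisors


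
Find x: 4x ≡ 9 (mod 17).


GCD(4, 17) = 1, unique solution
a^(-1) mod 17 = 13
x = 13 * 9 mod 17 = 15

x ≡ 15 (mod 17)


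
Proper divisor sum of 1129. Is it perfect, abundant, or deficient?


Proper divisors: 1
Sum = 1 = 1
1 < 1129 → deficient

s(1129) = 1 (deficient)


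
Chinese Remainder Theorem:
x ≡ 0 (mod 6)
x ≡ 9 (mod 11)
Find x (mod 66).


M = 6*11 = 66
M1 = M/6 = 11, M2 = M/11 = 6
M1^(-1) mod 6 = 5, M2^(-1) mod 11 = 2
x = 0*11*5 + 9*6*2 = 108
108 mod 66 = 42
Check: 42 mod 6 = 0 ✓, 42 mod 11 = 9 ✓

x ≡ 42 (mod 66)
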